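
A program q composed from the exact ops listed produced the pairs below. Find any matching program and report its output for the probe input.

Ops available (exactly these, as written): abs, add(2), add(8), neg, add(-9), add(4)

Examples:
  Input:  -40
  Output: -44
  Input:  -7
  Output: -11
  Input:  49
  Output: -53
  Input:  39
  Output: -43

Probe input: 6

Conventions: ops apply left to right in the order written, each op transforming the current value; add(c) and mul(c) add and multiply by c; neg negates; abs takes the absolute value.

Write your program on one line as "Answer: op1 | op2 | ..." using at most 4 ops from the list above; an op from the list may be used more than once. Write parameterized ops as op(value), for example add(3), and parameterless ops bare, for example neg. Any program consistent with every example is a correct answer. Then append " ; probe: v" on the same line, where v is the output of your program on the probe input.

abs | add(4) | neg ; probe: -10

Check, running the answer program on each example:
  -40 -> 40 -> 44 -> -44
  -7 -> 7 -> 11 -> -11
  49 -> 49 -> 53 -> -53
  39 -> 39 -> 43 -> -43
  probe: 6 -> 6 -> 10 -> -10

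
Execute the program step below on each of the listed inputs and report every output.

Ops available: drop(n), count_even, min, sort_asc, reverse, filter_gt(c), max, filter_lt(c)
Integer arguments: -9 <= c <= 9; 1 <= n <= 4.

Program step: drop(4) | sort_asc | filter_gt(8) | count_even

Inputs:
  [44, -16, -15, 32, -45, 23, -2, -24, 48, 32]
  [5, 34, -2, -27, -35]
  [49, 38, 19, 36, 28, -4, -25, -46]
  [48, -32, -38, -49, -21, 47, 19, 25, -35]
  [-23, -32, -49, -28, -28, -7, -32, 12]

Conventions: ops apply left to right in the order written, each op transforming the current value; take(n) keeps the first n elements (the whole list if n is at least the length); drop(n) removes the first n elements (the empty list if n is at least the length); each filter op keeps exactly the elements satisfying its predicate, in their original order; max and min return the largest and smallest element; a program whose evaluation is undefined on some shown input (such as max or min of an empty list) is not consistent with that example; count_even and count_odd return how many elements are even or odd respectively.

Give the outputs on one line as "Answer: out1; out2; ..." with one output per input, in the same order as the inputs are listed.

Execution, op by op:
  [44, -16, -15, 32, -45, 23, -2, -24, 48, 32] -> [-45, 23, -2, -24, 48, 32] -> [-45, -24, -2, 23, 32, 48] -> [23, 32, 48] -> 2
  [5, 34, -2, -27, -35] -> [-35] -> [-35] -> [] -> 0
  [49, 38, 19, 36, 28, -4, -25, -46] -> [28, -4, -25, -46] -> [-46, -25, -4, 28] -> [28] -> 1
  [48, -32, -38, -49, -21, 47, 19, 25, -35] -> [-21, 47, 19, 25, -35] -> [-35, -21, 19, 25, 47] -> [19, 25, 47] -> 0
  [-23, -32, -49, -28, -28, -7, -32, 12] -> [-28, -7, -32, 12] -> [-32, -28, -7, 12] -> [12] -> 1

2; 0; 1; 0; 1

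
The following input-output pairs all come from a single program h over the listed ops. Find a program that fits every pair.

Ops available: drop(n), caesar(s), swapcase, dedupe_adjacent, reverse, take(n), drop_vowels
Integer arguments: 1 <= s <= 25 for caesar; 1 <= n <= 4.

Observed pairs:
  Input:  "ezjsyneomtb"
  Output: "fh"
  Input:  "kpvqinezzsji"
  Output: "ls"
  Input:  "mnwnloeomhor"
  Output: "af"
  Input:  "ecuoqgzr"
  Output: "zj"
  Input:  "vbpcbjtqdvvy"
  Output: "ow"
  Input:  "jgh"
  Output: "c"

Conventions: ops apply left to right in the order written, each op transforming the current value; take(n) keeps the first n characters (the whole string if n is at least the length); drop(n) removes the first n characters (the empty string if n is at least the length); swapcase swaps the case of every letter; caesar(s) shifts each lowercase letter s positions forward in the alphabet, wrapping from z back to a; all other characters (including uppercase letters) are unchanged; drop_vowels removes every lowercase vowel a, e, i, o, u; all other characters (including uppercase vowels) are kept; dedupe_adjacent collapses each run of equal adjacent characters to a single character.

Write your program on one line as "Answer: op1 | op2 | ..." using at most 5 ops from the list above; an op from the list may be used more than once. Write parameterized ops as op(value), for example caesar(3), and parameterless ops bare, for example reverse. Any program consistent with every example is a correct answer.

reverse | caesar(19) | take(4) | drop(2)

Check, running the answer program on each example:
  "ezjsyneomtb" -> "btmoenysjze" -> "umfhxgrlcsx" -> "umfh" -> "fh"
  "kpvqinezzsji" -> "ijszzeniqvpk" -> "bclssxgbjoid" -> "bcls" -> "ls"
  "mnwnloeomhor" -> "rohmoeolnwnm" -> "khafhxhegpgf" -> "khaf" -> "af"
  "ecuoqgzr" -> "rzgqouce" -> "kszjhnvx" -> "kszj" -> "zj"
  "vbpcbjtqdvvy" -> "yvvdqtjbcpbv" -> "roowjmcuviuo" -> "roow" -> "ow"
  "jgh" -> "hgj" -> "azc" -> "azc" -> "c"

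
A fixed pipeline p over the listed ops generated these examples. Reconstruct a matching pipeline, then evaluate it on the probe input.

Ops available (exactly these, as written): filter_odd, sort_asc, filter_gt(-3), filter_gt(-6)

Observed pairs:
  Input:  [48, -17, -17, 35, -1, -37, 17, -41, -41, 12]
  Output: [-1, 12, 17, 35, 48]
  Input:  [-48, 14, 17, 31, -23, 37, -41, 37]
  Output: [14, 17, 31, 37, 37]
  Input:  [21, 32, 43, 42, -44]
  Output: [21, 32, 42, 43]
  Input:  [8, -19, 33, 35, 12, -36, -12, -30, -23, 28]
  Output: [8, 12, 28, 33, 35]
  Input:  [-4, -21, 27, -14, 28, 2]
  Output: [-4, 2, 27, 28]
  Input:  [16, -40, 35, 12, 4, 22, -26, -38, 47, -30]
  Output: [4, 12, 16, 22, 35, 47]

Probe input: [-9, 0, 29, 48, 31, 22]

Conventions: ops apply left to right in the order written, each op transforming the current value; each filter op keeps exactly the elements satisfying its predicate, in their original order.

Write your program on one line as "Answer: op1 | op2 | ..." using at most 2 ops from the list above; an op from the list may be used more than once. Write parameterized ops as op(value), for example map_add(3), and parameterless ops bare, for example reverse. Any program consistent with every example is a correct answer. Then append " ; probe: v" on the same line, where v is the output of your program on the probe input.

sort_asc | filter_gt(-6) ; probe: [0, 22, 29, 31, 48]

Check, running the answer program on each example:
  [48, -17, -17, 35, -1, -37, 17, -41, -41, 12] -> [-41, -41, -37, -17, -17, -1, 12, 17, 35, 48] -> [-1, 12, 17, 35, 48]
  [-48, 14, 17, 31, -23, 37, -41, 37] -> [-48, -41, -23, 14, 17, 31, 37, 37] -> [14, 17, 31, 37, 37]
  [21, 32, 43, 42, -44] -> [-44, 21, 32, 42, 43] -> [21, 32, 42, 43]
  [8, -19, 33, 35, 12, -36, -12, -30, -23, 28] -> [-36, -30, -23, -19, -12, 8, 12, 28, 33, 35] -> [8, 12, 28, 33, 35]
  [-4, -21, 27, -14, 28, 2] -> [-21, -14, -4, 2, 27, 28] -> [-4, 2, 27, 28]
  [16, -40, 35, 12, 4, 22, -26, -38, 47, -30] -> [-40, -38, -30, -26, 4, 12, 16, 22, 35, 47] -> [4, 12, 16, 22, 35, 47]
  probe: [-9, 0, 29, 48, 31, 22] -> [-9, 0, 22, 29, 31, 48] -> [0, 22, 29, 31, 48]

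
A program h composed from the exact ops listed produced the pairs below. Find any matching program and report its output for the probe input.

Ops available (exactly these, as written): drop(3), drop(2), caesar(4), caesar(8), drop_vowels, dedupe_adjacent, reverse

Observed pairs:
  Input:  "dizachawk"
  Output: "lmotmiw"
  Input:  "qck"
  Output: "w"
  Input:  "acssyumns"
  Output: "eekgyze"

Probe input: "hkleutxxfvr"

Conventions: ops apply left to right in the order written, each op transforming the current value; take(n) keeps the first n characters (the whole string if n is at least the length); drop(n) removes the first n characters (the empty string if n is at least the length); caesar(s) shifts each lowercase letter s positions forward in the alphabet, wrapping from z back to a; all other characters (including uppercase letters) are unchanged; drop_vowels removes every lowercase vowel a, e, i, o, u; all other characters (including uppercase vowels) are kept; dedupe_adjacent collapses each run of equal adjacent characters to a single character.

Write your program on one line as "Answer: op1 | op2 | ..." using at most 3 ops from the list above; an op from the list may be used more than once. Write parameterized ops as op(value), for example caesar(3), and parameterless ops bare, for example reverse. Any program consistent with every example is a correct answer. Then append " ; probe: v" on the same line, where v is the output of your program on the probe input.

caesar(4) | drop(2) | caesar(8) ; probe: "xqgfjjrhd"

Check, running the answer program on each example:
  "dizachawk" -> "hmdegleao" -> "degleao" -> "lmotmiw"
  "qck" -> "ugo" -> "o" -> "w"
  "acssyumns" -> "egwwcyqrw" -> "wwcyqrw" -> "eekgyze"
  probe: "hkleutxxfvr" -> "lopiyxbbjzv" -> "piyxbbjzv" -> "xqgfjjrhd"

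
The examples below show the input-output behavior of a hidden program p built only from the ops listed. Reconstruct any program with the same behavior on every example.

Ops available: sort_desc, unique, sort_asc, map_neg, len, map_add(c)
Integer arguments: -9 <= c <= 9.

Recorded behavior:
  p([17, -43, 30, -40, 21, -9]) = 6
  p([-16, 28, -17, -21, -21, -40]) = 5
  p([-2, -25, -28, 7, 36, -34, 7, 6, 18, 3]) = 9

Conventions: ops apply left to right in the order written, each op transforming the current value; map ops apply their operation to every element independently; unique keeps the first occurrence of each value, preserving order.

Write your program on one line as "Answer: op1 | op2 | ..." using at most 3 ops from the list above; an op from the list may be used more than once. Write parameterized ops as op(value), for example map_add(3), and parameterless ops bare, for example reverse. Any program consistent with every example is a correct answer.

unique | sort_asc | len

Check, running the answer program on each example:
  [17, -43, 30, -40, 21, -9] -> [17, -43, 30, -40, 21, -9] -> [-43, -40, -9, 17, 21, 30] -> 6
  [-16, 28, -17, -21, -21, -40] -> [-16, 28, -17, -21, -40] -> [-40, -21, -17, -16, 28] -> 5
  [-2, -25, -28, 7, 36, -34, 7, 6, 18, 3] -> [-2, -25, -28, 7, 36, -34, 6, 18, 3] -> [-34, -28, -25, -2, 3, 6, 7, 18, 36] -> 9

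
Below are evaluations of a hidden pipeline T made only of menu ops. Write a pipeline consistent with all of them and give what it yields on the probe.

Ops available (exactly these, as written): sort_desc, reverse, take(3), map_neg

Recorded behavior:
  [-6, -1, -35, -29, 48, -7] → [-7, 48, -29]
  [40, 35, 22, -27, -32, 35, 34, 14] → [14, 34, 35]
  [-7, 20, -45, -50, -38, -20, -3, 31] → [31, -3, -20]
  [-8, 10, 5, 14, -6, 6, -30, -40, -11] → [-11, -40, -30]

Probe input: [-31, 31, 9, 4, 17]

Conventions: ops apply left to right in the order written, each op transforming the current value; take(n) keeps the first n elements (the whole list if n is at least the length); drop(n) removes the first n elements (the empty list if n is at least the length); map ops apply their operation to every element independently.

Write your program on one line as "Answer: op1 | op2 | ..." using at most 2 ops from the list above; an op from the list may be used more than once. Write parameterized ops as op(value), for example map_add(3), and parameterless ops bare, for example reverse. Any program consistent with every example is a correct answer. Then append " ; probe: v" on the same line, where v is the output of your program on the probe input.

reverse | take(3) ; probe: [17, 4, 9]

Check, running the answer program on each example:
  [-6, -1, -35, -29, 48, -7] -> [-7, 48, -29, -35, -1, -6] -> [-7, 48, -29]
  [40, 35, 22, -27, -32, 35, 34, 14] -> [14, 34, 35, -32, -27, 22, 35, 40] -> [14, 34, 35]
  [-7, 20, -45, -50, -38, -20, -3, 31] -> [31, -3, -20, -38, -50, -45, 20, -7] -> [31, -3, -20]
  [-8, 10, 5, 14, -6, 6, -30, -40, -11] -> [-11, -40, -30, 6, -6, 14, 5, 10, -8] -> [-11, -40, -30]
  probe: [-31, 31, 9, 4, 17] -> [17, 4, 9, 31, -31] -> [17, 4, 9]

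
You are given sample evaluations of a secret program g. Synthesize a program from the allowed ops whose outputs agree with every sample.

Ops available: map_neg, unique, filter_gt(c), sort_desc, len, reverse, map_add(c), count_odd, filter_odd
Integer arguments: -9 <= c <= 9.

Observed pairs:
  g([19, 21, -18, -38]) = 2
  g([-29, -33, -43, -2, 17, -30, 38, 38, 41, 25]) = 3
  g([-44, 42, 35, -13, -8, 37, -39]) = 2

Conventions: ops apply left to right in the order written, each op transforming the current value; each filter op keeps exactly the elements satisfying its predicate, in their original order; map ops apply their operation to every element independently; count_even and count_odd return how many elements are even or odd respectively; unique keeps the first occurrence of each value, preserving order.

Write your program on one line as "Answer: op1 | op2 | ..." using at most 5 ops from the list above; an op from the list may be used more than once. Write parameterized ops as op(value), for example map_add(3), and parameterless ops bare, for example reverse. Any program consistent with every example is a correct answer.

sort_desc | reverse | filter_odd | filter_gt(-8) | count_odd

Check, running the answer program on each example:
  [19, 21, -18, -38] -> [21, 19, -18, -38] -> [-38, -18, 19, 21] -> [19, 21] -> [19, 21] -> 2
  [-29, -33, -43, -2, 17, -30, 38, 38, 41, 25] -> [41, 38, 38, 25, 17, -2, -29, -30, -33, -43] -> [-43, -33, -30, -29, -2, 17, 25, 38, 38, 41] -> [-43, -33, -29, 17, 25, 41] -> [17, 25, 41] -> 3
  [-44, 42, 35, -13, -8, 37, -39] -> [42, 37, 35, -8, -13, -39, -44] -> [-44, -39, -13, -8, 35, 37, 42] -> [-39, -13, 35, 37] -> [35, 37] -> 2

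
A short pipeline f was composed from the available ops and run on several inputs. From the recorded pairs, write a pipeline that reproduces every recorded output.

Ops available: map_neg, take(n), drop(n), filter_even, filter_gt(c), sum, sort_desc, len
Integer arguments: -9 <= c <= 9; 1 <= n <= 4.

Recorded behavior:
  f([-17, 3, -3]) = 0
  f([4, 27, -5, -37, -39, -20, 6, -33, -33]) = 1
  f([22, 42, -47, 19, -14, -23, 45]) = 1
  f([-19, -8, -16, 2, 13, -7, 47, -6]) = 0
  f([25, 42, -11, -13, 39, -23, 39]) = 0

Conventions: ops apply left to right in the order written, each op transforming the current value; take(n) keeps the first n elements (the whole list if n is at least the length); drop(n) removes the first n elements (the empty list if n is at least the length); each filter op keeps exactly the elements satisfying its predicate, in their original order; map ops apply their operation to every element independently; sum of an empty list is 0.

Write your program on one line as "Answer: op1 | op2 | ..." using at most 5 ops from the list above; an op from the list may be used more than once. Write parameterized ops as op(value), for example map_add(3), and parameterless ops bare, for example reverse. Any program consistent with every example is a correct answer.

take(4) | take(1) | filter_even | len

Check, running the answer program on each example:
  [-17, 3, -3] -> [-17, 3, -3] -> [-17] -> [] -> 0
  [4, 27, -5, -37, -39, -20, 6, -33, -33] -> [4, 27, -5, -37] -> [4] -> [4] -> 1
  [22, 42, -47, 19, -14, -23, 45] -> [22, 42, -47, 19] -> [22] -> [22] -> 1
  [-19, -8, -16, 2, 13, -7, 47, -6] -> [-19, -8, -16, 2] -> [-19] -> [] -> 0
  [25, 42, -11, -13, 39, -23, 39] -> [25, 42, -11, -13] -> [25] -> [] -> 0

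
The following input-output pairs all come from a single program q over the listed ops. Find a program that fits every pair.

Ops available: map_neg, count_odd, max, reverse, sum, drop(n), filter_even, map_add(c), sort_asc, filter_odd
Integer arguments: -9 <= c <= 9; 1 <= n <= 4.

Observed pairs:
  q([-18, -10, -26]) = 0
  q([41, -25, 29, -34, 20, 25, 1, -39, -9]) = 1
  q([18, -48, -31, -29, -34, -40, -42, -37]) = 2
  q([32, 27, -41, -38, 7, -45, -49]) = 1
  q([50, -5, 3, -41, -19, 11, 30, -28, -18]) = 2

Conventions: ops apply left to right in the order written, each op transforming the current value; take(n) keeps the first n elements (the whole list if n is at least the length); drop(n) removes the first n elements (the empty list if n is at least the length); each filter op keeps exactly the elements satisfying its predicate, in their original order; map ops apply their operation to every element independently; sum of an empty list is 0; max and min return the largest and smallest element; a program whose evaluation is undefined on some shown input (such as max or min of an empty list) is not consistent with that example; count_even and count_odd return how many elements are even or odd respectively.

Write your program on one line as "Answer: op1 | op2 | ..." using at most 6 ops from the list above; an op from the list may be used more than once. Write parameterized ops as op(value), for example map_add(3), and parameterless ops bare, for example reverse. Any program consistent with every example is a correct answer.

map_add(-1) | map_neg | sort_asc | reverse | drop(4) | count_odd

Check, running the answer program on each example:
  [-18, -10, -26] -> [-19, -11, -27] -> [19, 11, 27] -> [11, 19, 27] -> [27, 19, 11] -> [] -> 0
  [41, -25, 29, -34, 20, 25, 1, -39, -9] -> [40, -26, 28, -35, 19, 24, 0, -40, -10] -> [-40, 26, -28, 35, -19, -24, 0, 40, 10] -> [-40, -28, -24, -19, 0, 10, 26, 35, 40] -> [40, 35, 26, 10, 0, -19, -24, -28, -40] -> [0, -19, -24, -28, -40] -> 1
  [18, -48, -31, -29, -34, -40, -42, -37] -> [17, -49, -32, -30, -35, -41, -43, -38] -> [-17, 49, 32, 30, 35, 41, 43, 38] -> [-17, 30, 32, 35, 38, 41, 43, 49] -> [49, 43, 41, 38, 35, 32, 30, -17] -> [35, 32, 30, -17] -> 2
  [32, 27, -41, -38, 7, -45, -49] -> [31, 26, -42, -39, 6, -46, -50] -> [-31, -26, 42, 39, -6, 46, 50] -> [-31, -26, -6, 39, 42, 46, 50] -> [50, 46, 42, 39, -6, -26, -31] -> [-6, -26, -31] -> 1
  [50, -5, 3, -41, -19, 11, 30, -28, -18] -> [49, -6, 2, -42, -20, 10, 29, -29, -19] -> [-49, 6, -2, 42, 20, -10, -29, 29, 19] -> [-49, -29, -10, -2, 6, 19, 20, 29, 42] -> [42, 29, 20, 19, 6, -2, -10, -29, -49] -> [6, -2, -10, -29, -49] -> 2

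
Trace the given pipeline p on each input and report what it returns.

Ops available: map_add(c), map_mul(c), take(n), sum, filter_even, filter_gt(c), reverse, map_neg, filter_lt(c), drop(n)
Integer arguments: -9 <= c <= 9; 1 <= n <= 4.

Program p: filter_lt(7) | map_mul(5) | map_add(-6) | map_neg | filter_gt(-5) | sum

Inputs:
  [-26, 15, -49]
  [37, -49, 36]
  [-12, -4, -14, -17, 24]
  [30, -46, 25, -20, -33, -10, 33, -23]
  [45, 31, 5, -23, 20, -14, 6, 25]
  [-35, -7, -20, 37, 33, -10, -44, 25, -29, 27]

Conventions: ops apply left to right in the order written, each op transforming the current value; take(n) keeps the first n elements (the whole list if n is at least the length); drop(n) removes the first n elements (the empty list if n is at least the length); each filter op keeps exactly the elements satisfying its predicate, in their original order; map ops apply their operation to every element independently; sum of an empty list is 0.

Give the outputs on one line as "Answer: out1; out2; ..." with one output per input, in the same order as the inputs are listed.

Execution, op by op:
  [-26, 15, -49] -> [-26, -49] -> [-130, -245] -> [-136, -251] -> [136, 251] -> [136, 251] -> 387
  [37, -49, 36] -> [-49] -> [-245] -> [-251] -> [251] -> [251] -> 251
  [-12, -4, -14, -17, 24] -> [-12, -4, -14, -17] -> [-60, -20, -70, -85] -> [-66, -26, -76, -91] -> [66, 26, 76, 91] -> [66, 26, 76, 91] -> 259
  [30, -46, 25, -20, -33, -10, 33, -23] -> [-46, -20, -33, -10, -23] -> [-230, -100, -165, -50, -115] -> [-236, -106, -171, -56, -121] -> [236, 106, 171, 56, 121] -> [236, 106, 171, 56, 121] -> 690
  [45, 31, 5, -23, 20, -14, 6, 25] -> [5, -23, -14, 6] -> [25, -115, -70, 30] -> [19, -121, -76, 24] -> [-19, 121, 76, -24] -> [121, 76] -> 197
  [-35, -7, -20, 37, 33, -10, -44, 25, -29, 27] -> [-35, -7, -20, -10, -44, -29] -> [-175, -35, -100, -50, -220, -145] -> [-181, -41, -106, -56, -226, -151] -> [181, 41, 106, 56, 226, 151] -> [181, 41, 106, 56, 226, 151] -> 761

387; 251; 259; 690; 197; 761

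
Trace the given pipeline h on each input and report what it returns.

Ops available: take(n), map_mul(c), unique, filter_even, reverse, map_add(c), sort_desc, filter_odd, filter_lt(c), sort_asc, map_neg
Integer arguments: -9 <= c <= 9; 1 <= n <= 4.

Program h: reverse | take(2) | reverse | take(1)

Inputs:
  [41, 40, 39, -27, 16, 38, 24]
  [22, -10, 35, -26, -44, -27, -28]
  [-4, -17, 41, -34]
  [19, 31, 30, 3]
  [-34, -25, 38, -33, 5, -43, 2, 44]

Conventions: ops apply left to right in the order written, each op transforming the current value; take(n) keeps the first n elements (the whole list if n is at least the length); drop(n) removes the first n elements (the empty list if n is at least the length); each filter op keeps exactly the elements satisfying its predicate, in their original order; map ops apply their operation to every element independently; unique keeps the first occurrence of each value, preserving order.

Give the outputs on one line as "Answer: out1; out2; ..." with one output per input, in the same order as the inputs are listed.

Execution, op by op:
  [41, 40, 39, -27, 16, 38, 24] -> [24, 38, 16, -27, 39, 40, 41] -> [24, 38] -> [38, 24] -> [38]
  [22, -10, 35, -26, -44, -27, -28] -> [-28, -27, -44, -26, 35, -10, 22] -> [-28, -27] -> [-27, -28] -> [-27]
  [-4, -17, 41, -34] -> [-34, 41, -17, -4] -> [-34, 41] -> [41, -34] -> [41]
  [19, 31, 30, 3] -> [3, 30, 31, 19] -> [3, 30] -> [30, 3] -> [30]
  [-34, -25, 38, -33, 5, -43, 2, 44] -> [44, 2, -43, 5, -33, 38, -25, -34] -> [44, 2] -> [2, 44] -> [2]

[38]; [-27]; [41]; [30]; [2]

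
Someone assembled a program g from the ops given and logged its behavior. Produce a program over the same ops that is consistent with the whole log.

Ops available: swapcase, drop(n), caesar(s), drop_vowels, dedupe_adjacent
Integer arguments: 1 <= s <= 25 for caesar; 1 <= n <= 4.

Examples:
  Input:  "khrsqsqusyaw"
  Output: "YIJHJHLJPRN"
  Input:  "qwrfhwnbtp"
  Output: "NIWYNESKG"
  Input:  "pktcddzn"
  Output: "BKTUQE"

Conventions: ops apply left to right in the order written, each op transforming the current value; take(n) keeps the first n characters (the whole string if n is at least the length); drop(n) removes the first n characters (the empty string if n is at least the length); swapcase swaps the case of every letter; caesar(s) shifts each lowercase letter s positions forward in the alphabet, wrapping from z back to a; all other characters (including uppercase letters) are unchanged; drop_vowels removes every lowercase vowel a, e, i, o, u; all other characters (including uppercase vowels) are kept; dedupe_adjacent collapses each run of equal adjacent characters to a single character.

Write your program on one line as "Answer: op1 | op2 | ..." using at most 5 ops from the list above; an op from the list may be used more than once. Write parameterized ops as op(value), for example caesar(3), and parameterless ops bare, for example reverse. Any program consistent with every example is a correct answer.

dedupe_adjacent | caesar(17) | swapcase | drop(1)

Check, running the answer program on each example:
  "khrsqsqusyaw" -> "khrsqsqusyaw" -> "byijhjhljprn" -> "BYIJHJHLJPRN" -> "YIJHJHLJPRN"
  "qwrfhwnbtp" -> "qwrfhwnbtp" -> "hniwyneskg" -> "HNIWYNESKG" -> "NIWYNESKG"
  "pktcddzn" -> "pktcdzn" -> "gbktuqe" -> "GBKTUQE" -> "BKTUQE"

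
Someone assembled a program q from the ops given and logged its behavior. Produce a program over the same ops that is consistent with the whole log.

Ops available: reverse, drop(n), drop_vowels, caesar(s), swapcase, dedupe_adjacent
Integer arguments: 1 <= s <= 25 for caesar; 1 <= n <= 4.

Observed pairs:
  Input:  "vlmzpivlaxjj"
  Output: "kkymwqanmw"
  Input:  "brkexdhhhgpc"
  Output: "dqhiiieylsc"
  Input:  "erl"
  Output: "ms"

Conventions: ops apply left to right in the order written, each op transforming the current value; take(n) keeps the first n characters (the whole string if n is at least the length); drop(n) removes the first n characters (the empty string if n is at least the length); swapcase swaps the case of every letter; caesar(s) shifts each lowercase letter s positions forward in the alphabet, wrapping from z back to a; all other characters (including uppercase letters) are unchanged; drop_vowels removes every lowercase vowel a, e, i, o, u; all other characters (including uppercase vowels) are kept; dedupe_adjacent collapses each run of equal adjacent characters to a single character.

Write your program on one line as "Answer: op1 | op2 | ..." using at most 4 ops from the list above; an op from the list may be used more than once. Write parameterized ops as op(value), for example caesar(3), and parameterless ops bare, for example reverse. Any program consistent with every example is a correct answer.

reverse | drop_vowels | caesar(1)

Check, running the answer program on each example:
  "vlmzpivlaxjj" -> "jjxalvipzmlv" -> "jjxlvpzmlv" -> "kkymwqanmw"
  "brkexdhhhgpc" -> "cpghhhdxekrb" -> "cpghhhdxkrb" -> "dqhiiieylsc"
  "erl" -> "lre" -> "lr" -> "ms"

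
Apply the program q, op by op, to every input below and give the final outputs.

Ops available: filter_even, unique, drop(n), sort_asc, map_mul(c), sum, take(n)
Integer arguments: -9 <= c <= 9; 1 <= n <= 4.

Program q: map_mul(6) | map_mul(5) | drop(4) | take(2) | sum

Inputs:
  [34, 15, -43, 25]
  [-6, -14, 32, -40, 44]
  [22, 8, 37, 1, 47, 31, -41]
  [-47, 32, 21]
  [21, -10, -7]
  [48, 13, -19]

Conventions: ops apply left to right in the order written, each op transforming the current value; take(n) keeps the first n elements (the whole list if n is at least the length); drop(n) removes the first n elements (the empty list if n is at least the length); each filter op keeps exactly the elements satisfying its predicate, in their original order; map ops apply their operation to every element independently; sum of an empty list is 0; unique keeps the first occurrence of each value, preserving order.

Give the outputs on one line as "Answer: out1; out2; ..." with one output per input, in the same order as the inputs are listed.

Execution, op by op:
  [34, 15, -43, 25] -> [204, 90, -258, 150] -> [1020, 450, -1290, 750] -> [] -> [] -> 0
  [-6, -14, 32, -40, 44] -> [-36, -84, 192, -240, 264] -> [-180, -420, 960, -1200, 1320] -> [1320] -> [1320] -> 1320
  [22, 8, 37, 1, 47, 31, -41] -> [132, 48, 222, 6, 282, 186, -246] -> [660, 240, 1110, 30, 1410, 930, -1230] -> [1410, 930, -1230] -> [1410, 930] -> 2340
  [-47, 32, 21] -> [-282, 192, 126] -> [-1410, 960, 630] -> [] -> [] -> 0
  [21, -10, -7] -> [126, -60, -42] -> [630, -300, -210] -> [] -> [] -> 0
  [48, 13, -19] -> [288, 78, -114] -> [1440, 390, -570] -> [] -> [] -> 0

0; 1320; 2340; 0; 0; 0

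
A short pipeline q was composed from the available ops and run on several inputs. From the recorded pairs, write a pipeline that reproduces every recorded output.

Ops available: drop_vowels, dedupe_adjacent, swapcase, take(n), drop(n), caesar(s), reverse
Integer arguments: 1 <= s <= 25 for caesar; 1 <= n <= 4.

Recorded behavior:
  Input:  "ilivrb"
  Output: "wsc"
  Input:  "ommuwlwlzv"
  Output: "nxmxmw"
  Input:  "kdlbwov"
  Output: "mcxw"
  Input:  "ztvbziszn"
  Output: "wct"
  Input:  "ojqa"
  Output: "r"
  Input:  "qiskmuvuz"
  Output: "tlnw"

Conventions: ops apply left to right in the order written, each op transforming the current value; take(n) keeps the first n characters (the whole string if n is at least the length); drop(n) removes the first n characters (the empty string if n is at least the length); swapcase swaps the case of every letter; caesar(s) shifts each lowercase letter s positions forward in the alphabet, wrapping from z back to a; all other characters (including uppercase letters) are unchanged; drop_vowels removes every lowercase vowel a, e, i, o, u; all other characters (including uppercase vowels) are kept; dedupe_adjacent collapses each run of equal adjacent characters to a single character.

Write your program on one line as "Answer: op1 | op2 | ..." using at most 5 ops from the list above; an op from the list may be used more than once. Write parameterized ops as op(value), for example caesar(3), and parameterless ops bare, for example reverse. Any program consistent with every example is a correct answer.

drop(2) | drop_vowels | caesar(25) | caesar(2) | drop_vowels

Check, running the answer program on each example:
  "ilivrb" -> "ivrb" -> "vrb" -> "uqa" -> "wsc" -> "wsc"
  "ommuwlwlzv" -> "muwlwlzv" -> "mwlwlzv" -> "lvkvkyu" -> "nxmxmaw" -> "nxmxmw"
  "kdlbwov" -> "lbwov" -> "lbwv" -> "kavu" -> "mcxw" -> "mcxw"
  "ztvbziszn" -> "vbziszn" -> "vbzszn" -> "uayrym" -> "wcatao" -> "wct"
  "ojqa" -> "qa" -> "q" -> "p" -> "r" -> "r"
  "qiskmuvuz" -> "skmuvuz" -> "skmvz" -> "rjluy" -> "tlnwa" -> "tlnw"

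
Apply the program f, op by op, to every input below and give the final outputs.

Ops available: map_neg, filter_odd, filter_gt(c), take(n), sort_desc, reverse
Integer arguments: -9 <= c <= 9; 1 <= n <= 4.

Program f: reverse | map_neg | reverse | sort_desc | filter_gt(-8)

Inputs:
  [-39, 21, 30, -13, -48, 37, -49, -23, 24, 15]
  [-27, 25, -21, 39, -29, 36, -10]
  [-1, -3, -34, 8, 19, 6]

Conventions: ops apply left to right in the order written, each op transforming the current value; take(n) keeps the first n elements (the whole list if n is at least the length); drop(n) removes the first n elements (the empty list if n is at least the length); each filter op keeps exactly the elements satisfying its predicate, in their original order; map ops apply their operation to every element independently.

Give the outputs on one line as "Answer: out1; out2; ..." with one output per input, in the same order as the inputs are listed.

[49, 48, 39, 23, 13]; [29, 27, 21, 10]; [34, 3, 1, -6]

Execution, op by op:
  [-39, 21, 30, -13, -48, 37, -49, -23, 24, 15] -> [15, 24, -23, -49, 37, -48, -13, 30, 21, -39] -> [-15, -24, 23, 49, -37, 48, 13, -30, -21, 39] -> [39, -21, -30, 13, 48, -37, 49, 23, -24, -15] -> [49, 48, 39, 23, 13, -15, -21, -24, -30, -37] -> [49, 48, 39, 23, 13]
  [-27, 25, -21, 39, -29, 36, -10] -> [-10, 36, -29, 39, -21, 25, -27] -> [10, -36, 29, -39, 21, -25, 27] -> [27, -25, 21, -39, 29, -36, 10] -> [29, 27, 21, 10, -25, -36, -39] -> [29, 27, 21, 10]
  [-1, -3, -34, 8, 19, 6] -> [6, 19, 8, -34, -3, -1] -> [-6, -19, -8, 34, 3, 1] -> [1, 3, 34, -8, -19, -6] -> [34, 3, 1, -6, -8, -19] -> [34, 3, 1, -6]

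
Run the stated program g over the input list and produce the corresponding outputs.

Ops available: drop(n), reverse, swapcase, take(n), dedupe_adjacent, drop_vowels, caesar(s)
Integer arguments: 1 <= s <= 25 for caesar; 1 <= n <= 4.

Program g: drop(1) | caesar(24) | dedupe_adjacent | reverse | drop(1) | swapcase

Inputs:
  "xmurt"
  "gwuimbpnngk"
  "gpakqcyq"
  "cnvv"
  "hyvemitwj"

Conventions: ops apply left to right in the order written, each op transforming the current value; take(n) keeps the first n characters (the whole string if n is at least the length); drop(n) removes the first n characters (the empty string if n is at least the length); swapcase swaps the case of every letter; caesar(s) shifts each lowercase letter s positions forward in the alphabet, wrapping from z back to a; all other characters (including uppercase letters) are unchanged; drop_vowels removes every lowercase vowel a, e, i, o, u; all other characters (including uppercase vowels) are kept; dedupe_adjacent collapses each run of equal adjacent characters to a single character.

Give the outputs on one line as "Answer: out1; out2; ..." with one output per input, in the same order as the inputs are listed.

"PSK"; "ELNZKGSU"; "WAOIYN"; "L"; "URGKCTW"

Execution, op by op:
  "xmurt" -> "murt" -> "kspr" -> "kspr" -> "rpsk" -> "psk" -> "PSK"
  "gwuimbpnngk" -> "wuimbpnngk" -> "usgkznllei" -> "usgkznlei" -> "ielnzkgsu" -> "elnzkgsu" -> "ELNZKGSU"
  "gpakqcyq" -> "pakqcyq" -> "nyioawo" -> "nyioawo" -> "owaoiyn" -> "waoiyn" -> "WAOIYN"
  "cnvv" -> "nvv" -> "ltt" -> "lt" -> "tl" -> "l" -> "L"
  "hyvemitwj" -> "yvemitwj" -> "wtckgruh" -> "wtckgruh" -> "hurgkctw" -> "urgkctw" -> "URGKCTW"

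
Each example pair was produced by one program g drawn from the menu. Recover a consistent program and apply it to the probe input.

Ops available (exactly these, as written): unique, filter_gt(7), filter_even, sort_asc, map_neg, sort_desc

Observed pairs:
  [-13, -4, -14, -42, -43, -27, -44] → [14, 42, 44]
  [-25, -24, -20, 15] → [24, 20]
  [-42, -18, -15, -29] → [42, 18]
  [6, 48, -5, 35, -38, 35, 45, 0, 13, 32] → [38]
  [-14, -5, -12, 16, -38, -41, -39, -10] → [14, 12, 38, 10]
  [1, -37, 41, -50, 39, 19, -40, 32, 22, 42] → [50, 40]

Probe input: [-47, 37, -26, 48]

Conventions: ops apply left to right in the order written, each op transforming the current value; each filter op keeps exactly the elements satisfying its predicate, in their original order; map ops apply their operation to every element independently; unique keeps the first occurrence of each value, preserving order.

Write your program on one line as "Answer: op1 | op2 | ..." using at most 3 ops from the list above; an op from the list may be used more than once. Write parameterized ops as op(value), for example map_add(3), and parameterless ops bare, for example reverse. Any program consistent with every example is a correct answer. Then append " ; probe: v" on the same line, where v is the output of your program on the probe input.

map_neg | filter_gt(7) | filter_even ; probe: [26]

Check, running the answer program on each example:
  [-13, -4, -14, -42, -43, -27, -44] -> [13, 4, 14, 42, 43, 27, 44] -> [13, 14, 42, 43, 27, 44] -> [14, 42, 44]
  [-25, -24, -20, 15] -> [25, 24, 20, -15] -> [25, 24, 20] -> [24, 20]
  [-42, -18, -15, -29] -> [42, 18, 15, 29] -> [42, 18, 15, 29] -> [42, 18]
  [6, 48, -5, 35, -38, 35, 45, 0, 13, 32] -> [-6, -48, 5, -35, 38, -35, -45, 0, -13, -32] -> [38] -> [38]
  [-14, -5, -12, 16, -38, -41, -39, -10] -> [14, 5, 12, -16, 38, 41, 39, 10] -> [14, 12, 38, 41, 39, 10] -> [14, 12, 38, 10]
  [1, -37, 41, -50, 39, 19, -40, 32, 22, 42] -> [-1, 37, -41, 50, -39, -19, 40, -32, -22, -42] -> [37, 50, 40] -> [50, 40]
  probe: [-47, 37, -26, 48] -> [47, -37, 26, -48] -> [47, 26] -> [26]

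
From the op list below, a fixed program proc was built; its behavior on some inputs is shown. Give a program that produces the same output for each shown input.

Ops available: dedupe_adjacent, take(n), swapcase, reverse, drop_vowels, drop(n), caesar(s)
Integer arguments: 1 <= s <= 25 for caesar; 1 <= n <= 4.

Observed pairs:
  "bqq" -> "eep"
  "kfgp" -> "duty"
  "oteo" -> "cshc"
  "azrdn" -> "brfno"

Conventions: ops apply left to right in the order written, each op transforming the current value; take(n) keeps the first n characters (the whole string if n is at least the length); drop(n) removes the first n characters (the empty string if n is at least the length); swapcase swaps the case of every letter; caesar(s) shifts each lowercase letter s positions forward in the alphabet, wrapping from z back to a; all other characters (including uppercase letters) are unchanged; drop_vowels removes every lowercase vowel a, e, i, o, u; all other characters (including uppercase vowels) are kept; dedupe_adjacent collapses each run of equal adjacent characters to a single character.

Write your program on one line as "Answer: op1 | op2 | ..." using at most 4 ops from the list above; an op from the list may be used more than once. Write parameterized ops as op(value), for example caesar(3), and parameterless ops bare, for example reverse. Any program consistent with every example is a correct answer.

caesar(10) | caesar(4) | reverse

Check, running the answer program on each example:
  "bqq" -> "laa" -> "pee" -> "eep"
  "kfgp" -> "upqz" -> "ytud" -> "duty"
  "oteo" -> "ydoy" -> "chsc" -> "cshc"
  "azrdn" -> "kjbnx" -> "onfrb" -> "brfno"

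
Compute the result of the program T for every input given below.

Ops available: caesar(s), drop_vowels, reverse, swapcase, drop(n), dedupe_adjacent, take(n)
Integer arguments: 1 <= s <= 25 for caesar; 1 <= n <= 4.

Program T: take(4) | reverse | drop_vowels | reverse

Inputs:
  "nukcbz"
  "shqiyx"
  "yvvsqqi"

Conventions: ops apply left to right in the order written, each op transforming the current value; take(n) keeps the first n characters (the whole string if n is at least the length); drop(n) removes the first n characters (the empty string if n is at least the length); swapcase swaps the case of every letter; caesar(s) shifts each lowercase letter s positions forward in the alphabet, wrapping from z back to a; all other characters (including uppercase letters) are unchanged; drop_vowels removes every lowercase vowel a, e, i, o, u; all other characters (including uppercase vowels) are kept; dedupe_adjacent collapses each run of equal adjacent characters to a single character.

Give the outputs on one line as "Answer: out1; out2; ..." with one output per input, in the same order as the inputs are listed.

"nkc"; "shq"; "yvvs"

Execution, op by op:
  "nukcbz" -> "nukc" -> "ckun" -> "ckn" -> "nkc"
  "shqiyx" -> "shqi" -> "iqhs" -> "qhs" -> "shq"
  "yvvsqqi" -> "yvvs" -> "svvy" -> "svvy" -> "yvvs"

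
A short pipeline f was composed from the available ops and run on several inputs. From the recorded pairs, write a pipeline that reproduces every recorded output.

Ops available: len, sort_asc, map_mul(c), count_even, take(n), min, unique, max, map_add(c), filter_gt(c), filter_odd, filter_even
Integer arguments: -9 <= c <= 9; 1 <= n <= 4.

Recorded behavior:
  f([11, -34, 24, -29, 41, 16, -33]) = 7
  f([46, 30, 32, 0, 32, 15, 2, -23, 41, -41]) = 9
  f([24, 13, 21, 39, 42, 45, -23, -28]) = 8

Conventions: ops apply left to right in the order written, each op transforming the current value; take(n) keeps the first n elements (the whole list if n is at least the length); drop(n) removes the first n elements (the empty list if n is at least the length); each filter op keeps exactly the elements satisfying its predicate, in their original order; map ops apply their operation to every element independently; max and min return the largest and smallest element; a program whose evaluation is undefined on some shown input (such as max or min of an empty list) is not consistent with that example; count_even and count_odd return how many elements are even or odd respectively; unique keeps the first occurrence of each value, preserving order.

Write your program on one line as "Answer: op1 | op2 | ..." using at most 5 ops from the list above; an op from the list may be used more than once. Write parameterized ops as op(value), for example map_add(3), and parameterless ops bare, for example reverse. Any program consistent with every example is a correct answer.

map_add(5) | sort_asc | unique | len

Check, running the answer program on each example:
  [11, -34, 24, -29, 41, 16, -33] -> [16, -29, 29, -24, 46, 21, -28] -> [-29, -28, -24, 16, 21, 29, 46] -> [-29, -28, -24, 16, 21, 29, 46] -> 7
  [46, 30, 32, 0, 32, 15, 2, -23, 41, -41] -> [51, 35, 37, 5, 37, 20, 7, -18, 46, -36] -> [-36, -18, 5, 7, 20, 35, 37, 37, 46, 51] -> [-36, -18, 5, 7, 20, 35, 37, 46, 51] -> 9
  [24, 13, 21, 39, 42, 45, -23, -28] -> [29, 18, 26, 44, 47, 50, -18, -23] -> [-23, -18, 18, 26, 29, 44, 47, 50] -> [-23, -18, 18, 26, 29, 44, 47, 50] -> 8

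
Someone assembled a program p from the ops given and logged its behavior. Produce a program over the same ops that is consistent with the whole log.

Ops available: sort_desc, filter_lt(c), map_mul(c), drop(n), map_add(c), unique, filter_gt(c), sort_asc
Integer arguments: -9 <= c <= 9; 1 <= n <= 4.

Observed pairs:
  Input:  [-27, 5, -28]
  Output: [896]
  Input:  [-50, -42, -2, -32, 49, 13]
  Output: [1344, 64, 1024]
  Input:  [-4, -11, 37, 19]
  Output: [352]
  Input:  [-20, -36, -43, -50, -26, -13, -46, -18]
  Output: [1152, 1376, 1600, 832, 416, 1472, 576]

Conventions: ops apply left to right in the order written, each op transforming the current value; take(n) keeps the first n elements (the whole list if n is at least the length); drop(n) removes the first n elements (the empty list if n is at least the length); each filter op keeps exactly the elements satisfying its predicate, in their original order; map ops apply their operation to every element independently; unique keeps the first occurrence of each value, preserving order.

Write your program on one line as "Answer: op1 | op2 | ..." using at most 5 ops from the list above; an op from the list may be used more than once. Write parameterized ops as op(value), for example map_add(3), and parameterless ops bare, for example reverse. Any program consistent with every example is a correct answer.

drop(1) | filter_lt(3) | map_mul(4) | map_mul(-8)

Check, running the answer program on each example:
  [-27, 5, -28] -> [5, -28] -> [-28] -> [-112] -> [896]
  [-50, -42, -2, -32, 49, 13] -> [-42, -2, -32, 49, 13] -> [-42, -2, -32] -> [-168, -8, -128] -> [1344, 64, 1024]
  [-4, -11, 37, 19] -> [-11, 37, 19] -> [-11] -> [-44] -> [352]
  [-20, -36, -43, -50, -26, -13, -46, -18] -> [-36, -43, -50, -26, -13, -46, -18] -> [-36, -43, -50, -26, -13, -46, -18] -> [-144, -172, -200, -104, -52, -184, -72] -> [1152, 1376, 1600, 832, 416, 1472, 576]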